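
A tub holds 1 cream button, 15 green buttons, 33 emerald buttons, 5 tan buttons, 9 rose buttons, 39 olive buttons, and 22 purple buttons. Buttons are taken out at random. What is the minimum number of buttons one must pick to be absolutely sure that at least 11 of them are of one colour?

56

The 7 colours are the holes; the buttons drawn are the pigeons.
To avoid 11 of any one colour, the worst case takes at most 10 of each colour, or every button of a colour that has fewer than 10.
That gives 1 + 10 + 10 + 5 + 9 + 10 + 10 = 55 buttons with no colour reaching 11.
The next button forces some colour to 11, so 55 + 1 = 56.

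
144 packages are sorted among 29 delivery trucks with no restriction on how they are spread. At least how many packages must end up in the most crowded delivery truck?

5

Pigeonhole: the 29 delivery trucks are the holes and the 144 packages are the pigeons.
If every delivery truck held at most 4 packages, the total would be at most 29 × 4 = 116, which is less than 144.
So some delivery truck holds at least ⌈144/29⌉ = 5 packages.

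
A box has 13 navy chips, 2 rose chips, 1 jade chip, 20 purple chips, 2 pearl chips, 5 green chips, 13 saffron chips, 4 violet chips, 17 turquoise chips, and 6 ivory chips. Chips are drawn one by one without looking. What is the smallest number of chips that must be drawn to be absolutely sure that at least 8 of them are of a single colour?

By pigeonhole, the 10 colours are the holes; the chips drawn are the pigeons.
To avoid 8 of any one colour, the worst case takes at most 7 of each colour, or every chip of a colour that has fewer than 7.
That gives 7 + 2 + 1 + 7 + 2 + 5 + 7 + 4 + 7 + 6 = 48 chips with no colour reaching 8.
The next chip forces some colour to 8, so 48 + 1 = 49.

49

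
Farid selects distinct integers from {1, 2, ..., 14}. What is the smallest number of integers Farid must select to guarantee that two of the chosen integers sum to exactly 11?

10

Group the elements by complementary pair {x, 11−x}: {1,10}, {2,9}, {3,8}, …, giving 5 two-element pairs and 4 integers whose partner 11−x falls outside [1,14].
Treating each of those 9 groups as a pigeonhole, one can pick one integer per group — 9 integers — with no two summing to 11.
The 10th integer lands in an occupied pair, forcing a sum of 11.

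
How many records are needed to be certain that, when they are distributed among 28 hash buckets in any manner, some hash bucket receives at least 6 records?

With 140 records one could put exactly 5 in each of the 28 hash buckets, and no hash bucket would reach 6.
One more record must land in a hash bucket that already has 5, giving it 6.
So 28 × 5 + 1 = 141 records are required.

141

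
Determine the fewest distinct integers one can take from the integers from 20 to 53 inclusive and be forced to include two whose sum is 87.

25

A set avoiding the sum 87 can contain at most one of each pair {x, 87−x}, plus the 14 elements whose complement lies outside the range.
The integers 20, …, 43 (24 of them) are such a set: any two sum to at least 20+21 = 41 and at most 42+43 = 85 < 87.
Pigeonhole: any 25th integer completes one of the 10 pairs, so 25 choices force a sum of 87.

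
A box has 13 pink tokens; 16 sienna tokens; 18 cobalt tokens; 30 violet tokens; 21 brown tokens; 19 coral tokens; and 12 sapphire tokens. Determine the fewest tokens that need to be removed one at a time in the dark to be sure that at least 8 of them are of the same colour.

50

An adversary could hand out at most 7 tokens per colour: 7 + 7 + 7 + 7 + 7 + 7 + 7 = 49 tokens and still no colour has 8.
By pigeonhole, one more token lands in a colour already at 7, so 50 draws are enough and 49 are not.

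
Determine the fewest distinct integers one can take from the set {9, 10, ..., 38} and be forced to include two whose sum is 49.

17

A set avoiding the sum 49 can contain at most one of each pair {x, 49−x}, plus the 2 elements whose complement lies outside the range.
The integers 9, …, 24 (16 of them) are such a set: any two sum to at least 9+10 = 19 and at most 23+24 = 47 < 49.
Any 17th integer completes one of the 14 pairs, so 17 choices force a sum of 49.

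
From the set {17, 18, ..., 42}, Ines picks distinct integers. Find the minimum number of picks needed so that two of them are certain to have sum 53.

Two chosen integers sum to 53 exactly when both halves of some pair {x, 53−x} with 17 ≤ x ≤ 53−x ≤ 36 are chosen — 10 such pairs.
The remaining 6 elements (those with no distinct partner in range) can never complete a 53-sum, so the worst case takes all of them and one from each pair: 6 + 10 = 16.
The 17th integer has to be the second member of some pair, so 16 + 1 = 17.

17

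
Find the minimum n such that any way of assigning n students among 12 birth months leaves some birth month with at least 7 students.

With 72 students one could put exactly 6 in each of the 12 birth months, and no birth month would reach 7.
Pigeonhole: one more student must land in a birth month that already has 6, giving it 7.
So 12 × 6 + 1 = 73 students are required.

73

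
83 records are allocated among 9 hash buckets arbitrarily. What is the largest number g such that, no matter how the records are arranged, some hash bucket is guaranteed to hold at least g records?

10

The 9 hash buckets are the holes and the 83 records are the pigeons.
If every hash bucket held at most 9 records, the total would be at most 9 × 9 = 81, which is less than 83.
So some hash bucket holds at least ⌈83/9⌉ = 10 records.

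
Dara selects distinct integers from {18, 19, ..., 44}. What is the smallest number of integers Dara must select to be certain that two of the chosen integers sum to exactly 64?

Two chosen integers sum to 64 exactly when both halves of some pair {x, 64−x} with 20 ≤ x ≤ 64−x ≤ 44 are chosen — 12 such pairs.
The remaining 3 elements (those with no distinct partner in range) can never complete a 64-sum, so the worst case takes all of them and one from each pair: 3 + 12 = 15.
By the pigeonhole principle, the 16th integer has to be the second member of some pair, so 15 + 1 = 16.

16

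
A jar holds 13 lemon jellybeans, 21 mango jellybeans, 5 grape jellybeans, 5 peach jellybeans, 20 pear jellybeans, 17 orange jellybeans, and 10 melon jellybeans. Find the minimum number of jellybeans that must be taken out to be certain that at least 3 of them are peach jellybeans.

89

In the worst case for collecting peach jellybeans, every non-peach jellybean comes out first.
There are 13 + 21 + 5 + 20 + 17 + 10 = 86 non-peach jellybeans altogether.
After those, each further jellybean must be peach, so 86 + 3 = 89 draws guarantee 3 peach jellybeans.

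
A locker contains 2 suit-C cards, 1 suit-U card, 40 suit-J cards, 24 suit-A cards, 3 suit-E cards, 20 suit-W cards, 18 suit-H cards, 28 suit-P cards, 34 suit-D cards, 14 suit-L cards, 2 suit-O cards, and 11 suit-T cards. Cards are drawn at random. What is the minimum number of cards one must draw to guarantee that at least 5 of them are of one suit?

41

An adversary could hand out at most 4 cards per suit (4 suits run out sooner): 2 + 1 + 4 + 4 + 3 + 4 + 4 + 4 + 4 + 4 + 2 + 4 = 40 cards and still no suit has 5.
One more card lands in a suit already at 4, so 41 draws are enough and 40 are not.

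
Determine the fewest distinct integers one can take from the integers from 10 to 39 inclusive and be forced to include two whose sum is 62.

A set avoiding the sum 62 can contain at most one of each pair {x, 62−x}, plus the 14 elements whose complement lies outside the range or equal to its own complement.
The integers 10, …, 31 (22 of them) are such a set: any two sum to at least 10+11 = 21 and at most 30+31 = 61 < 62.
By the pigeonhole principle, any 23rd integer completes one of the 8 pairs, so 23 choices force a sum of 62.

23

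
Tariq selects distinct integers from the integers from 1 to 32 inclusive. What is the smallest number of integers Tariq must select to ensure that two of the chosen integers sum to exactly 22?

23

Group the elements by complementary pair {x, 22−x}: {1,21}, {2,20}, {3,19}, …, giving 10 two-element pairs, the single value 11 (it cannot pair with itself since the integers are distinct), and 11 integers whose partner 22−x falls outside [1,32].
Treating each of those 22 groups as a pigeonhole, one can pick one integer per group — 22 integers — with no two summing to 22.
The 23rd integer lands in an occupied pair, forcing a sum of 22.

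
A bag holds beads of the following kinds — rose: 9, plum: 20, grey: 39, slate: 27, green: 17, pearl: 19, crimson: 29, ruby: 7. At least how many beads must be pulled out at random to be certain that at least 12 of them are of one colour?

Put each drawn bead into a box by colour. The largest draw with every box below 12 takes min(count, 11) from each colour; colours with fewer than 11 contribute all they have.
Σ min(cᵢ, 11) = 9 + 11 + 11 + 11 + 11 + 11 + 11 + 7 = 82.
Draw number 82 + 1 = 83 must push one box to 12.

83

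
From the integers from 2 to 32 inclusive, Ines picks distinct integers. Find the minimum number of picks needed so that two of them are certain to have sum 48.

A set avoiding the sum 48 can contain at most one of each pair {x, 48−x}, plus the 15 elements whose complement lies outside the range or equal to its own complement.
The integers 2, …, 24 (23 of them) are such a set: any two sum to at least 2+3 = 5 and at most 23+24 = 47 < 48.
Pigeonhole: any 24th integer completes one of the 8 pairs, so 24 choices force a sum of 48.

24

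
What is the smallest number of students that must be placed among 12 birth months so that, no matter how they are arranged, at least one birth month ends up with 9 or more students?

97

With 96 students one could put exactly 8 in each of the 12 birth months, and no birth month would reach 9.
By the pigeonhole principle, one more student must land in a birth month that already has 8, giving it 9.
So 12 × 8 + 1 = 97 students are required.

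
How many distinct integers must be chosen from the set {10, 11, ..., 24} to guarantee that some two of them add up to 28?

Two chosen integers sum to 28 exactly when both halves of some pair {x, 28−x} with 10 ≤ x ≤ 28−x ≤ 18 are chosen — 4 such pairs.
The remaining 7 elements (those with no distinct partner in range) can never complete a 28-sum, so the worst case takes all of them and one from each pair: 7 + 4 = 11.
By pigeonhole, the 12th integer has to be the second member of some pair, so 11 + 1 = 12.

12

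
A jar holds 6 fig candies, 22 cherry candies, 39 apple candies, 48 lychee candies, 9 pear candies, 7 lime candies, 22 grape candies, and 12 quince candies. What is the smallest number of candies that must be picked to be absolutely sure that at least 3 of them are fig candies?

In the worst case for collecting fig candies, every non-fig candy comes out first.
There are 22 + 39 + 48 + 9 + 7 + 22 + 12 = 159 non-fig candies altogether.
After those, each further candy must be fig, so 159 + 3 = 162 draws guarantee 3 fig candies.

162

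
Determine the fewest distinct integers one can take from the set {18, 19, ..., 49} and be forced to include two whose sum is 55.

A set avoiding the sum 55 can contain at most one of each pair {x, 55−x}, plus the 12 elements whose complement lies outside the range.
The integers 28, …, 49 (22 of them) are such a set: any two sum to at least 28+29 = 57 > 55.
Any 23rd integer completes one of the 10 pairs, so 23 choices force a sum of 55.

23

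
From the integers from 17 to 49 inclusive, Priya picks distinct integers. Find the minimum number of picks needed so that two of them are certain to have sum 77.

23

Two chosen integers sum to 77 exactly when both halves of some pair {x, 77−x} with 28 ≤ x ≤ 77−x ≤ 49 are chosen — 11 such pairs.
The remaining 11 elements (those with no distinct partner in range) can never complete a 77-sum, so the worst case takes all of them and one from each pair: 11 + 11 = 22.
By pigeonhole, the 23rd integer has to be the second member of some pair, so 22 + 1 = 23.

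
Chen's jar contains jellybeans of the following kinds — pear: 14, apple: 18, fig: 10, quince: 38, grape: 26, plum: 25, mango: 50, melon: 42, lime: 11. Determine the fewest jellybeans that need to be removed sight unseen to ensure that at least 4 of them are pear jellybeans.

In the worst case for collecting pear jellybeans, every non-pear jellybean comes out first.
There are 18 + 10 + 38 + 26 + 25 + 50 + 42 + 11 = 220 non-pear jellybeans altogether.
After those, each further jellybean must be pear, so 220 + 4 = 224 draws guarantee 4 pear jellybeans.

224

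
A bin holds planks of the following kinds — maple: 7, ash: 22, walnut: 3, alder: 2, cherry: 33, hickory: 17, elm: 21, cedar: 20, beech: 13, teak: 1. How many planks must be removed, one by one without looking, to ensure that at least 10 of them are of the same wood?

68

The 10 woods are the holes; the planks drawn are the pigeons.
To avoid 10 of any one wood, the worst case takes at most 9 of each wood, or every plank of a wood that has fewer than 9.
That gives 7 + 9 + 3 + 2 + 9 + 9 + 9 + 9 + 9 + 1 = 67 planks with no wood reaching 10.
The next plank forces some wood to 10, so 67 + 1 = 68.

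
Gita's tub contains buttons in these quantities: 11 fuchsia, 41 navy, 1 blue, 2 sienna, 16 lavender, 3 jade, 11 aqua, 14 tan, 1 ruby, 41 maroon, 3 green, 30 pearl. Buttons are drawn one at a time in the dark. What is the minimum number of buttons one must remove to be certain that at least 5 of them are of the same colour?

By the pigeonhole principle, put each drawn button into a box by colour. The largest draw with every box below 5 takes min(count, 4) from each colour; colours with fewer than 4 contribute all they have.
Σ min(cᵢ, 4) = 4 + 4 + 1 + 2 + 4 + 3 + 4 + 4 + 1 + 4 + 3 + 4 = 38.
Draw number 38 + 1 = 39 must push one box to 5.

39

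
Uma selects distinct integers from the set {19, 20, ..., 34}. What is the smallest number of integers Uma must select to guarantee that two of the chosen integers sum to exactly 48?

12

Group the elements by complementary pair {x, 48−x}: {19,29}, {20,28}, {21,27}, …, giving 5 two-element pairs, the single value 24 (it cannot pair with itself since the integers are distinct), and 5 integers whose partner 48−x falls outside [19,34].
By the pigeonhole principle, treating each of those 11 groups as a pigeonhole, one can pick one integer per group — 11 integers — with no two summing to 48.
The 12th integer lands in an occupied pair, forcing a sum of 48.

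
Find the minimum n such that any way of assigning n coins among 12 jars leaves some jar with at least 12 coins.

133

With 132 coins one could put exactly 11 in each of the 12 jars, and no jar would reach 12.
By the pigeonhole principle, one more coin must land in a jar that already has 11, giving it 12.
So 12 × 11 + 1 = 133 coins are required.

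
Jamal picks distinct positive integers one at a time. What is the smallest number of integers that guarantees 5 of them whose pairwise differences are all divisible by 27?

Integers whose pairwise differences are multiples of 27 are exactly those sharing a remainder mod 27. The 27 residue classes mod 27 are the pigeonholes.
With 108 integers one could put 4 in each residue class and have no class reach 5.
The 109th integer pushes some class to 5, so 27·4 + 1 = 109.

109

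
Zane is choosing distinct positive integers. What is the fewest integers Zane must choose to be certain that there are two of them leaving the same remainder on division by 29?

The 29 residue classes mod 29 are the pigeonholes.
With 29 integers one could put 1 in each residue class and have no class reach 2.
The 30th integer pushes some class to 2, so 29·1 + 1 = 30.

30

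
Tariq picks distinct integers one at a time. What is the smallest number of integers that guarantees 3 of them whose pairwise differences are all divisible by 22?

Integers whose pairwise differences are multiples of 22 are exactly those sharing a remainder mod 22. By pigeonhole, the 22 residue classes mod 22 are the pigeonholes.
With 44 integers one could put 2 in each residue class and have no class reach 3.
The 45th integer pushes some class to 3, so 22·2 + 1 = 45.

45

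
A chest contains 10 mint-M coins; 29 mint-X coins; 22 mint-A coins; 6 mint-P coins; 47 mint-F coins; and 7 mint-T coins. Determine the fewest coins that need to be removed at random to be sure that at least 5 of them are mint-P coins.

120

In the worst case for collecting mint-P coins, every non-mint-P coin comes out first.
There are 10 + 29 + 22 + 47 + 7 = 115 non-mint-P coins altogether.
After those, each further coin must be mint-P, so 115 + 5 = 120 draws guarantee 5 mint-P coins.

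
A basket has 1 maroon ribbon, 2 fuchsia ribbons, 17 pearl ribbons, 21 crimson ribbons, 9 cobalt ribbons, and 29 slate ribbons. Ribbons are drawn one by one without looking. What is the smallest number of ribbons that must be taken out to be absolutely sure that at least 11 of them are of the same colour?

By the pigeonhole principle, put each drawn ribbon into a box by colour. The largest draw with every box below 11 takes min(count, 10) from each colour; colours with fewer than 10 contribute all they have.
Σ min(cᵢ, 10) = 1 + 2 + 10 + 10 + 9 + 10 = 42.
Draw number 42 + 1 = 43 must push one box to 11.

43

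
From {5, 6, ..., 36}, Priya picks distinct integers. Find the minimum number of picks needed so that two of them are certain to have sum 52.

Group the elements by complementary pair {x, 52−x}: {16,36}, {17,35}, {18,34}, …, giving 10 two-element pairs, the single value 26 (it cannot pair with itself since the integers are distinct), and 11 integers whose partner 52−x falls outside [5,36].
Treating each of those 22 groups as a pigeonhole, one can pick one integer per group — 22 integers — with no two summing to 52.
The 23rd integer lands in an occupied pair, forcing a sum of 52.

23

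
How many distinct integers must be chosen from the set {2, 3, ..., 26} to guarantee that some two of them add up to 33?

16

Group the elements by complementary pair {x, 33−x}: {7,26}, {8,25}, {9,24}, …, giving 10 two-element pairs and 5 integers whose partner 33−x falls outside [2,26].
By the pigeonhole principle, treating each of those 15 groups as a pigeonhole, one can pick one integer per group — 15 integers — with no two summing to 33.
The 16th integer lands in an occupied pair, forcing a sum of 33.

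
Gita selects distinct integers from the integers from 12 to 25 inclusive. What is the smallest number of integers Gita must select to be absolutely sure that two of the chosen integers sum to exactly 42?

11

A set avoiding the sum 42 can contain at most one of each pair {x, 42−x}, plus the 6 elements whose complement lies outside the range or equal to its own complement.
The integers 12, …, 21 (10 of them) are such a set: any two sum to at least 12+13 = 25 and at most 20+21 = 41 < 42.
By the pigeonhole principle, any 11th integer completes one of the 4 pairs, so 11 choices force a sum of 42.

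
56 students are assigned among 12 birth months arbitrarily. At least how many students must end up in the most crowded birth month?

5

By the pigeonhole principle, the 12 birth months are the holes and the 56 students are the pigeons.
If every birth month held at most 4 students, the total would be at most 12 × 4 = 48, which is less than 56.
So some birth month holds at least ⌈56/12⌉ = 5 students.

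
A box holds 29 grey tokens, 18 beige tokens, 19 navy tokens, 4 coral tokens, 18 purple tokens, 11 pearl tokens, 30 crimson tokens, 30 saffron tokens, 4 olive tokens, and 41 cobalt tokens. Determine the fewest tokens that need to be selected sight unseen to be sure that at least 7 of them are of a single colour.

57

An adversary could hand out at most 6 tokens per colour (coral, olive run out sooner): 6 + 6 + 6 + 4 + 6 + 6 + 6 + 6 + 4 + 6 = 56 tokens and still no colour has 7.
By the pigeonhole principle, one more token lands in a colour already at 6, so 57 draws are enough and 56 are not.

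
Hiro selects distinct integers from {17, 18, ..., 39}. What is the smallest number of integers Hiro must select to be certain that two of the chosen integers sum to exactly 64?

A set avoiding the sum 64 can contain at most one of each pair {x, 64−x}, plus the 9 elements whose complement lies outside the range or equal to its own complement.
The integers 17, …, 32 (16 of them) are such a set: any two sum to at least 17+18 = 35 and at most 31+32 = 63 < 64.
Any 17th integer completes one of the 7 pairs, so 17 choices force a sum of 64.

17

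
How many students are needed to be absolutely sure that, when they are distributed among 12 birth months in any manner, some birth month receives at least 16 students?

With 180 students one could put exactly 15 in each of the 12 birth months, and no birth month would reach 16.
One more student must land in a birth month that already has 15, giving it 16.
So 12 × 15 + 1 = 181 students are required.

181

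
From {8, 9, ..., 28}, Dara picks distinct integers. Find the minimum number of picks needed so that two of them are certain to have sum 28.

16

Group the elements by complementary pair {x, 28−x}: {8,20}, {9,19}, {10,18}, …, giving 6 two-element pairs; the single value 14 (it cannot pair with itself since the integers are distinct); and 8 integers whose partner 28−x falls outside [8,28].
By the pigeonhole principle, treating each of those 15 groups as a pigeonhole, one can pick one integer per group — 15 integers — with no two summing to 28.
The 16th integer lands in an occupied pair, forcing a sum of 28.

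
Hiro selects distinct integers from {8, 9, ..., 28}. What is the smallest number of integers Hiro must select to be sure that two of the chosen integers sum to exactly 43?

A set avoiding the sum 43 can contain at most one of each pair {x, 43−x}, plus the 7 elements whose complement lies outside the range.
The integers 8, …, 21 (14 of them) are such a set: any two sum to at least 8+9 = 17 and at most 20+21 = 41 < 43.
By the pigeonhole principle, any 15th integer completes one of the 7 pairs, so 15 choices force a sum of 43.

15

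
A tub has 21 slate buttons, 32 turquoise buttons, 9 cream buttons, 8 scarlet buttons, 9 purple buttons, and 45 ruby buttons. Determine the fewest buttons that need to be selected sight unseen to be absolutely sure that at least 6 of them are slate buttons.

In the worst case for collecting slate buttons, every non-slate button comes out first.
There are 32 + 9 + 8 + 9 + 45 = 103 non-slate buttons altogether.
After those, each further button must be slate, so 103 + 6 = 109 draws guarantee 6 slate buttons.

109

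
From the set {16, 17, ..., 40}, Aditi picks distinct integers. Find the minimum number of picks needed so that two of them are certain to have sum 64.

18

Group the elements by complementary pair {x, 64−x}: {24,40}, {25,39}, {26,38}, …, giving 8 two-element pairs; the single value 32 (it cannot pair with itself since the integers are distinct); and 8 integers whose partner 64−x falls outside [16,40].
Treating each of those 17 groups as a pigeonhole, one can pick one integer per group — 17 integers — with no two summing to 64.
The 18th integer lands in an occupied pair, forcing a sum of 64.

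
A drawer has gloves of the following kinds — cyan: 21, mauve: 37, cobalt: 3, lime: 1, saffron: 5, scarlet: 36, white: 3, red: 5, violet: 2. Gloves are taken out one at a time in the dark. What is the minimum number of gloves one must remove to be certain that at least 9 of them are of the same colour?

44

By pigeonhole, put each drawn glove into a box by colour. The largest draw with every box below 9 takes min(count, 8) from each colour; colours with fewer than 8 contribute all they have.
Σ min(cᵢ, 8) = 8 + 8 + 3 + 1 + 5 + 8 + 3 + 5 + 2 = 43.
Draw number 43 + 1 = 44 must push one box to 9.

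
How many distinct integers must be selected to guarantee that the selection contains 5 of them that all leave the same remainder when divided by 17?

69

The 17 residue classes mod 17 are the pigeonholes.
With 68 integers one could put 4 in each residue class and have no class reach 5.
The 69th integer pushes some class to 5, so 17·4 + 1 = 69.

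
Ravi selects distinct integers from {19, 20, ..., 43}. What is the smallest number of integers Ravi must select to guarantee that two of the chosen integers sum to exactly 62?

A set avoiding the sum 62 can contain at most one of each pair {x, 62−x}, plus the 1 element equal to its own complement.
The integers 31, …, 43 (13 of them) are such a set: any two sum to at least 31+32 = 63 > 62.
By pigeonhole, any 14th integer completes one of the 12 pairs, so 14 choices force a sum of 62.

14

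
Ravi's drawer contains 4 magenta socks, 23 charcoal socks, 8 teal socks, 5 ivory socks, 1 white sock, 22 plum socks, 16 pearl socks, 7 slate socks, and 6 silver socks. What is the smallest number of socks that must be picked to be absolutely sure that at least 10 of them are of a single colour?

59

An adversary could hand out at most 9 socks per colour (6 colours run out sooner): 4 + 9 + 8 + 5 + 1 + 9 + 9 + 7 + 6 = 58 socks and still no colour has 10.
Pigeonhole: one more sock lands in a colour already at 9, so 59 draws are enough and 58 are not.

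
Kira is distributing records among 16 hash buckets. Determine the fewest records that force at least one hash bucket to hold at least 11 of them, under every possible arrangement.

161

With 160 records one could put exactly 10 in each of the 16 hash buckets, and no hash bucket would reach 11.
One more record must land in a hash bucket that already has 10, giving it 11.
So 16 × 10 + 1 = 161 records are required.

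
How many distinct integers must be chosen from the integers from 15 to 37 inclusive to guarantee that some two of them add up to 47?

A set avoiding the sum 47 can contain at most one of each pair {x, 47−x}, plus the 5 elements whose complement lies outside the range.
The integers 24, …, 37 (14 of them) are such a set: any two sum to at least 24+25 = 49 > 47.
Any 15th integer completes one of the 9 pairs, so 15 choices force a sum of 47.

15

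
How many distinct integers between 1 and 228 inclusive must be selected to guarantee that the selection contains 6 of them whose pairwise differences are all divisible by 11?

Integers whose pairwise differences are multiples of 11 are exactly those sharing a remainder mod 11. The 11 residue classes mod 11 are the pigeonholes.
With 55 integers one could put 5 in each residue class and have no class reach 6.
The 56th integer pushes some class to 6, so 11·5 + 1 = 56.

56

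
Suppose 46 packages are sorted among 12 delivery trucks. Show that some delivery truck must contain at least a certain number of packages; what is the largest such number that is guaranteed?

4

The 12 delivery trucks are the holes and the 46 packages are the pigeons.
If every delivery truck held at most 3 packages, the total would be at most 12 × 3 = 36, which is less than 46.
So some delivery truck holds at least ⌈46/12⌉ = 4 packages.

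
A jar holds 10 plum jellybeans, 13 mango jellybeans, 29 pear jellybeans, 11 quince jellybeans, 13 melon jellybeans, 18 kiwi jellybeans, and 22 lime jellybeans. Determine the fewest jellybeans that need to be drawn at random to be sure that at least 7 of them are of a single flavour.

By pigeonhole, put each drawn jellybean into a box by flavour. The largest draw with every box below 7 takes min(count, 6) from each flavour.
Σ min(cᵢ, 6) = 6 + 6 + 6 + 6 + 6 + 6 + 6 = 42.
Draw number 42 + 1 = 43 must push one box to 7.

43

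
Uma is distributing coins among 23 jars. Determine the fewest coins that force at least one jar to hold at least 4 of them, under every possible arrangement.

With 69 coins one could put exactly 3 in each of the 23 jars, and no jar would reach 4.
One more coin must land in a jar that already has 3, giving it 4.
So 23 × 3 + 1 = 70 coins are required.

70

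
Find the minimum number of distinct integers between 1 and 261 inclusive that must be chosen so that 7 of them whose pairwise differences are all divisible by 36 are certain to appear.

217

Integers whose pairwise differences are multiples of 36 are exactly those sharing a remainder mod 36. Pigeonhole: the 36 residue classes mod 36 are the pigeonholes.
With 216 integers one could put 6 in each residue class and have no class reach 7.
The 217th integer pushes some class to 7, so 36·6 + 1 = 217.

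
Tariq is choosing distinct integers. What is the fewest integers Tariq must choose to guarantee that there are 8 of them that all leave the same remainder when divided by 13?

By pigeonhole, the 13 residue classes mod 13 are the pigeonholes.
With 91 integers one could put 7 in each residue class and have no class reach 8.
The 92nd integer pushes some class to 8, so 13·7 + 1 = 92.

92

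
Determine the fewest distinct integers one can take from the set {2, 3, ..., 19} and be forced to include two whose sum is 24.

A set avoiding the sum 24 can contain at most one of each pair {x, 24−x}, plus the 4 elements whose complement lies outside the range or equal to its own complement.
The integers 2, …, 12 (11 of them) are such a set: any two sum to at least 2+3 = 5 and at most 11+12 = 23 < 24.
Any 12th integer completes one of the 7 pairs, so 12 choices force a sum of 24.

12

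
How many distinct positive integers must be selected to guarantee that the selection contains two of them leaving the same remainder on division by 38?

39

Pigeonhole: the 38 residue classes mod 38 are the pigeonholes.
With 38 integers one could put 1 in each residue class and have no class reach 2.
The 39th integer pushes some class to 2, so 38·1 + 1 = 39.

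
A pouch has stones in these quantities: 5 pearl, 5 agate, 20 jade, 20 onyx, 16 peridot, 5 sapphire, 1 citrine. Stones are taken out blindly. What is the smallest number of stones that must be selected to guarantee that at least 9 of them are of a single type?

Pigeonhole: put each drawn stone into a box by type. The largest draw with every box below 9 takes min(count, 8) from each type; types with fewer than 8 contribute all they have.
Σ min(cᵢ, 8) = 5 + 5 + 8 + 8 + 8 + 5 + 1 = 40.
Draw number 40 + 1 = 41 must push one box to 9.

41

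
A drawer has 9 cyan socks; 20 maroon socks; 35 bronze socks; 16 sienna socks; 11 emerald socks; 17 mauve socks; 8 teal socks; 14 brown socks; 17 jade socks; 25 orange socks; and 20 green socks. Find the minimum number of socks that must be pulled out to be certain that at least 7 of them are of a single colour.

Put each drawn sock into a box by colour. The largest draw with every box below 7 takes min(count, 6) from each colour.
Σ min(cᵢ, 6) = 6 + 6 + 6 + 6 + 6 + 6 + 6 + 6 + 6 + 6 + 6 = 66.
Draw number 66 + 1 = 67 must push one box to 7.

67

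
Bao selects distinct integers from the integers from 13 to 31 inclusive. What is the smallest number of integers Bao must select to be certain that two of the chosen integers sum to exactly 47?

Two chosen integers sum to 47 exactly when both halves of some pair {x, 47−x} with 16 ≤ x ≤ 47−x ≤ 31 are chosen — 8 such pairs.
The remaining 3 elements (those with no distinct partner in range) can never complete a 47-sum, so the worst case takes all of them and one from each pair: 3 + 8 = 11.
By the pigeonhole principle, the 12th integer has to be the second member of some pair, so 11 + 1 = 12.

12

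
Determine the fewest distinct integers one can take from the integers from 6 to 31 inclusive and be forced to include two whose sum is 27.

Two chosen integers sum to 27 exactly when both halves of some pair {x, 27−x} with 6 ≤ x ≤ 27−x ≤ 21 are chosen — 8 such pairs.
The remaining 10 elements (those with no distinct partner in range) can never complete a 27-sum, so the worst case takes all of them and one from each pair: 10 + 8 = 18.
Pigeonhole: the 19th integer has to be the second member of some pair, so 18 + 1 = 19.

19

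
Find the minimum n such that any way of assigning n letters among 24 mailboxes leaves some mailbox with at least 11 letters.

With 240 letters one could put exactly 10 in each of the 24 mailboxes, and no mailbox would reach 11.
One more letter must land in a mailbox that already has 10, giving it 11.
So 24 × 10 + 1 = 241 letters are required.

241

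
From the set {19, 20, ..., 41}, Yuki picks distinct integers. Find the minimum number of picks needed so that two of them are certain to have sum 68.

Two chosen integers sum to 68 exactly when both halves of some pair {x, 68−x} with 27 ≤ x ≤ 68−x ≤ 41 are chosen — 7 such pairs.
The remaining 9 elements (those with no distinct partner in range) can never complete a 68-sum, so the worst case takes all of them and one from each pair: 9 + 7 = 16.
By pigeonhole, the 17th integer has to be the second member of some pair, so 16 + 1 = 17.

17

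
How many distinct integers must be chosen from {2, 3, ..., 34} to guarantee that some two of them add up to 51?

25

Group the elements by complementary pair {x, 51−x}: {17,34}, {18,33}, {19,32}, …, giving 9 two-element pairs and 15 integers whose partner 51−x falls outside [2,34].
Pigeonhole: treating each of those 24 groups as a pigeonhole, one can pick one integer per group — 24 integers — with no two summing to 51.
The 25th integer lands in an occupied pair, forcing a sum of 51.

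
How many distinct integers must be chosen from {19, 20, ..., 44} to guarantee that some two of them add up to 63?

14

A set avoiding the sum 63 can contain at most one of each pair {x, 63−x}.
The integers 32, …, 44 (13 of them) are such a set: any two sum to at least 32+33 = 65 > 63.
Any 14th integer completes one of the 13 pairs, so 14 choices force a sum of 63.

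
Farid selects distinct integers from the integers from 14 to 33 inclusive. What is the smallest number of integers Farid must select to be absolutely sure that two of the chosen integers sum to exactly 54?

A set avoiding the sum 54 can contain at most one of each pair {x, 54−x}, plus the 8 elements whose complement lies outside the range or equal to its own complement.
The integers 14, …, 27 (14 of them) are such a set: any two sum to at least 14+15 = 29 and at most 26+27 = 53 < 54.
Pigeonhole: any 15th integer completes one of the 6 pairs, so 15 choices force a sum of 54.

15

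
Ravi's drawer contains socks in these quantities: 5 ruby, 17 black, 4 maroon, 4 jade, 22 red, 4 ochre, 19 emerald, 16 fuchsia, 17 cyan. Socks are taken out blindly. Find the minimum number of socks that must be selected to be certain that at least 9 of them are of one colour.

By the pigeonhole principle, put each drawn sock into a box by colour. The largest draw with every box below 9 takes min(count, 8) from each colour; colours with fewer than 8 contribute all they have.
Σ min(cᵢ, 8) = 5 + 8 + 4 + 4 + 8 + 4 + 8 + 8 + 8 = 57.
Draw number 57 + 1 = 58 must push one box to 9.

58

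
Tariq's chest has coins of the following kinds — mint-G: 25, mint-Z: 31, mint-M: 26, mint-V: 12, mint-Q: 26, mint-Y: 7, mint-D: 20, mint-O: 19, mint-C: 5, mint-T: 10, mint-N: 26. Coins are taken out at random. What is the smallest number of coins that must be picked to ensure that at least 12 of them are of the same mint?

Put each drawn coin into a box by mint. The largest draw with every box below 12 takes min(count, 11) from each mint; mints with fewer than 11 contribute all they have.
Σ min(cᵢ, 11) = 11 + 11 + 11 + 11 + 11 + 7 + 11 + 11 + 5 + 10 + 11 = 110.
Draw number 110 + 1 = 111 must push one box to 12.

111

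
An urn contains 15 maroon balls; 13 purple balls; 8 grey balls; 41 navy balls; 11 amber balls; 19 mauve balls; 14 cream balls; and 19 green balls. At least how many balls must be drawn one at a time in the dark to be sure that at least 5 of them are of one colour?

An adversary could hand out at most 4 balls per colour: 4 + 4 + 4 + 4 + 4 + 4 + 4 + 4 = 32 balls and still no colour has 5.
One more ball lands in a colour already at 4, so 33 draws are enough and 32 are not.

33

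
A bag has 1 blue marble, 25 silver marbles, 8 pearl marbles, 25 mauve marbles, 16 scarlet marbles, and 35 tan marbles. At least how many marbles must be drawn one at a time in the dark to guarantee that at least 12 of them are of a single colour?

54

Pigeonhole: the 6 colours are the holes; the marbles drawn are the pigeons.
To avoid 12 of any one colour, the worst case takes at most 11 of each colour, or every marble of a colour that has fewer than 11.
That gives 1 + 11 + 8 + 11 + 11 + 11 = 53 marbles with no colour reaching 12.
The next marble forces some colour to 12, so 53 + 1 = 54.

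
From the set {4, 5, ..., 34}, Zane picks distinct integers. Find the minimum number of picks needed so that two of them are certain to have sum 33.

Group the elements by complementary pair {x, 33−x}: {4,29}, {5,28}, {6,27}, …, giving 13 two-element pairs and 5 integers whose partner 33−x falls outside [4,34].
Treating each of those 18 groups as a pigeonhole, one can pick one integer per group — 18 integers — with no two summing to 33.
The 19th integer lands in an occupied pair, forcing a sum of 33.

19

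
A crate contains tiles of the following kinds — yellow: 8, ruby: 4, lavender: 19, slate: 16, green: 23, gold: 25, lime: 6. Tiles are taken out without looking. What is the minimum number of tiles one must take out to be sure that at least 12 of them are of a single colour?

The 7 colours are the holes; the tiles drawn are the pigeons.
To avoid 12 of any one colour, the worst case takes at most 11 of each colour, or every tile of a colour that has fewer than 11.
That gives 8 + 4 + 11 + 11 + 11 + 11 + 6 = 62 tiles with no colour reaching 12.
The next tile forces some colour to 12, so 62 + 1 = 63.

63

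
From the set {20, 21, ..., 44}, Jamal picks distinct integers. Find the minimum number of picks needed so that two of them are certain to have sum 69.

A set avoiding the sum 69 can contain at most one of each pair {x, 69−x}, plus the 5 elements whose complement lies outside the range.
The integers 20, …, 34 (15 of them) are such a set: any two sum to at least 20+21 = 41 and at most 33+34 = 67 < 69.
By pigeonhole, any 16th integer completes one of the 10 pairs, so 16 choices force a sum of 69.

16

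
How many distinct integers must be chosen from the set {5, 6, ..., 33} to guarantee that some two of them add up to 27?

Group the elements by complementary pair {x, 27−x}: {5,22}, {6,21}, {7,20}, …, giving 9 two-element pairs and 11 integers whose partner 27−x falls outside [5,33].
By the pigeonhole principle, treating each of those 20 groups as a pigeonhole, one can pick one integer per group — 20 integers — with no two summing to 27.
The 21st integer lands in an occupied pair, forcing a sum of 27.

21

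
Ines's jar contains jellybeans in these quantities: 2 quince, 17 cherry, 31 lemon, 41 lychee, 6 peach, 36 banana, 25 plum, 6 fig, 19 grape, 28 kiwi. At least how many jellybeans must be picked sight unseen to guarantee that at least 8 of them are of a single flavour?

By pigeonhole, put each drawn jellybean into a box by flavour. The largest draw with every box below 8 takes min(count, 7) from each flavour; flavours with fewer than 7 contribute all they have.
Σ min(cᵢ, 7) = 2 + 7 + 7 + 7 + 6 + 7 + 7 + 6 + 7 + 7 = 63.
Draw number 63 + 1 = 64 must push one box to 8.

64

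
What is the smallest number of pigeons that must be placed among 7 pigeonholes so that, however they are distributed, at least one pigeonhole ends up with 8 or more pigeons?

With 49 pigeons one could put exactly 7 in each of the 7 pigeonholes, and no pigeonhole would reach 8.
By pigeonhole, one more pigeon must land in a pigeonhole that already has 7, giving it 8.
So 7 × 7 + 1 = 50 pigeons are required.

50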